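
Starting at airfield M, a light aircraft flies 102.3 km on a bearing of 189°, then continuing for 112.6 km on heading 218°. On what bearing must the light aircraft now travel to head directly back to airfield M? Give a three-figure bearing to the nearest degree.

024°

Leg 1 (189°, 102.3 km): east 102.3 sin 189° = -16.00, north 102.3 cos 189° = -101.04
Leg 2 (218°, 112.6 km): east 112.6 sin 218° = -69.32, north 112.6 cos 218° = -88.73
Net displacement: -85.33 east, -189.77 north. Direction back to start is (85.33, 189.77): bearing = atan2(85.33, 189.77) mod 360° = 24.21° ≈ 024°.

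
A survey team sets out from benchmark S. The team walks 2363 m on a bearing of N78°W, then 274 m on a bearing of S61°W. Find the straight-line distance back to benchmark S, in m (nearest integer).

Leg 1 (N78°W, 2363 m): east 2363 sin 282° = -2311.36, north 2363 cos 282° = 491.30
Leg 2 (S61°W, 274 m): east 274 sin 241° = -239.65, north 274 cos 241° = -132.84
Net: -2551.01 east, 358.46 north. Distance = √((-2551.01)² + (358.46)²) = 2576.070 m.

2576 m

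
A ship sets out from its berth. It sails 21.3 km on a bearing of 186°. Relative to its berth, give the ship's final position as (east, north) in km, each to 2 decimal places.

(-2.23, -21.18)

Leg 1 (186°, 21.3 km): east 21.3 sin 186° = -2.23, north 21.3 cos 186° = -21.18
Summing: -2.23 km east, -21.18 km north → (-2.23, -21.18).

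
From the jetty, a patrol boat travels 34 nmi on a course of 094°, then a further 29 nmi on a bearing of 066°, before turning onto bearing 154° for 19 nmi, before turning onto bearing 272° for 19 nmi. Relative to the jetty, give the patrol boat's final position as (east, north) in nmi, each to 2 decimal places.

(49.75, -6.99)

Leg 1 (094°, 34 nmi): east 34 sin 94° = 33.92, north 34 cos 94° = -2.37
Leg 2 (066°, 29 nmi): east 29 sin 66° = 26.49, north 29 cos 66° = 11.80
Leg 3 (154°, 19 nmi): east 19 sin 154° = 8.33, north 19 cos 154° = -17.08
Leg 4 (272°, 19 nmi): east 19 sin 272° = -18.99, north 19 cos 272° = 0.66
Summing: 49.75 nmi east, -6.99 nmi north → (49.75, -6.99).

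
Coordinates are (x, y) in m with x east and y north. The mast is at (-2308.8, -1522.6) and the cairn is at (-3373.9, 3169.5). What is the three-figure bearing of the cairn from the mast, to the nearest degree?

347°

Δeast = -3373.9 − -2308.8 = -1065.10; Δnorth = 3169.5 − -1522.6 = 4692.10.
Bearing = atan2(Δeast, Δnorth) mod 360° = 347.21° ≈ 347°.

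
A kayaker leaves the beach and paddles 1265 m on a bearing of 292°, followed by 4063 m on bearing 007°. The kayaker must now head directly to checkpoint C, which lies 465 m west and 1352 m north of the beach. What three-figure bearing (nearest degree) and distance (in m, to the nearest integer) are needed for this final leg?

176°, 3162 m

Leg 1 (292°, 1265 m): east 1265 sin 292° = -1172.89, north 1265 cos 292° = 473.88
Leg 2 (007°, 4063 m): east 4063 sin 7° = 495.16, north 4063 cos 7° = 4032.72
Current position: (-677.73, 4506.59). Target: (-465, 1352). Remaining: Δeast = 212.73, Δnorth = -3154.59.
Bearing = atan2(212.73, -3154.59) mod 360° = 176.14°; distance = √((212.73)² + (-3154.59)²) = 3161.757 m.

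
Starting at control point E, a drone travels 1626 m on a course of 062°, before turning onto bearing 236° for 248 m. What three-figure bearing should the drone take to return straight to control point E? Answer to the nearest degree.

Leg 1 (062°, 1626 m): east 1626 sin 62° = 1435.67, north 1626 cos 62° = 763.36
Leg 2 (236°, 248 m): east 248 sin 236° = -205.60, north 248 cos 236° = -138.68
Net displacement: 1230.07 east, 624.68 north. Direction back to start is (-1230.07, -624.68): bearing = atan2(-1230.07, -624.68) mod 360° = 243.08° ≈ 243°.

243°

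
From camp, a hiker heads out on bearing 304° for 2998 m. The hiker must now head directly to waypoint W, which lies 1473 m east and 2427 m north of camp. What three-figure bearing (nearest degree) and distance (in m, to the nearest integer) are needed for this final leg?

Leg 1 (304°, 2998 m): east 2998 sin 304° = -2485.45, north 2998 cos 304° = 1676.46
Current position: (-2485.45, 1676.46). Target: (1473, 2427). Remaining: Δeast = 3958.45, Δnorth = 750.54.
Bearing = atan2(3958.45, 750.54) mod 360° = 79.26°; distance = √((3958.45)² + (750.54)²) = 4028.979 m.

079°, 4029 m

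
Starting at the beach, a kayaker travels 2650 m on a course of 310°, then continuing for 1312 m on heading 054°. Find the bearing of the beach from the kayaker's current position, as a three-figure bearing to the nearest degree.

Leg 1 (310°, 2650 m): east 2650 sin 310° = -2030.02, north 2650 cos 310° = 1703.39
Leg 2 (054°, 1312 m): east 1312 sin 54° = 1061.43, north 1312 cos 54° = 771.17
Net displacement: -968.59 east, 2474.56 north. Direction back to start is (968.59, -2474.56): bearing = atan2(968.59, -2474.56) mod 360° = 158.62° ≈ 159°.

159°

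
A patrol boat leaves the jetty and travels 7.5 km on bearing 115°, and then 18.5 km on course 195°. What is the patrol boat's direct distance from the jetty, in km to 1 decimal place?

Leg 1 (115°, 7.5 km): east 7.5 sin 115° = 6.80, north 7.5 cos 115° = -3.17
Leg 2 (195°, 18.5 km): east 18.5 sin 195° = -4.79, north 18.5 cos 195° = -17.87
Net: 2.01 east, -21.04 north. Distance = √((2.01)² + (-21.04)²) = 21.135 km.

21.1 km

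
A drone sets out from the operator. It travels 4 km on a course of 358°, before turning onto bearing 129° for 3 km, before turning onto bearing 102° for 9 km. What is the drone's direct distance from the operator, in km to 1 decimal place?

Leg 1 (358°, 4 km): east 4 sin 358° = -0.14, north 4 cos 358° = 4.00
Leg 2 (129°, 3 km): east 3 sin 129° = 2.33, north 3 cos 129° = -1.89
Leg 3 (102°, 9 km): east 9 sin 102° = 8.80, north 9 cos 102° = -1.87
Net: 11.00 east, 0.24 north. Distance = √((11.00)² + (0.24)²) = 10.998 km.

11.0 km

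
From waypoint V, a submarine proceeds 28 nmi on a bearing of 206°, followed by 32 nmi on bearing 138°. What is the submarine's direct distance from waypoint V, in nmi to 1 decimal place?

49.8 nmi

Leg 1 (206°, 28 nmi): east 28 sin 206° = -12.27, north 28 cos 206° = -25.17
Leg 2 (138°, 32 nmi): east 32 sin 138° = 21.41, north 32 cos 138° = -23.78
Net: 9.14 east, -48.95 north. Distance = √((9.14)² + (-48.95)²) = 49.793 nmi.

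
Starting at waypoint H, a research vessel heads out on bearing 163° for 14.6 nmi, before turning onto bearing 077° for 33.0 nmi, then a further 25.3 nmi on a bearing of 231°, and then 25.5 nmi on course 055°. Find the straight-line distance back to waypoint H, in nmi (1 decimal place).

Leg 1 (163°, 14.6 nmi): east 14.6 sin 163° = 4.27, north 14.6 cos 163° = -13.96
Leg 2 (077°, 33.0 nmi): east 33.0 sin 77° = 32.15, north 33.0 cos 77° = 7.42
Leg 3 (231°, 25.3 nmi): east 25.3 sin 231° = -19.66, north 25.3 cos 231° = -15.92
Leg 4 (055°, 25.5 nmi): east 25.5 sin 55° = 20.89, north 25.5 cos 55° = 14.63
Net: 37.65 east, -7.83 north. Distance = √((37.65)² + (-7.83)²) = 38.456 nmi.

38.5 nmi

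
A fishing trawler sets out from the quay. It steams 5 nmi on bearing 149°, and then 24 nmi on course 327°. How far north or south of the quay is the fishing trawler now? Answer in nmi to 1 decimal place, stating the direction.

Leg 1 (149°, 5 nmi): east 5 sin 149° = 2.58, north 5 cos 149° = -4.29
Leg 2 (327°, 24 nmi): east 24 sin 327° = -13.07, north 24 cos 327° = 20.13
Net north component: 15.84 nmi.

15.8 nmi north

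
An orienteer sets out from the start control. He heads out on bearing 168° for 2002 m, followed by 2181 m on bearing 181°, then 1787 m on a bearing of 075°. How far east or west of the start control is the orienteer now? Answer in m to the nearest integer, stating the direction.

Leg 1 (168°, 2002 m): east 2002 sin 168° = 416.24, north 2002 cos 168° = -1958.25
Leg 2 (181°, 2181 m): east 2181 sin 181° = -38.06, north 2181 cos 181° = -2180.67
Leg 3 (075°, 1787 m): east 1787 sin 75° = 1726.11, north 1787 cos 75° = 462.51
Net east component: 2104.28 m.

2104 m east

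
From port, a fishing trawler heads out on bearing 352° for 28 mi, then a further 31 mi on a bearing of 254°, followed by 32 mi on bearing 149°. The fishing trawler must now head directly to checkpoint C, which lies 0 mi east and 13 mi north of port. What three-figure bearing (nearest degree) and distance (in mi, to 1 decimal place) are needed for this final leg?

039°, 27.3 mi

Leg 1 (352°, 28 mi): east 28 sin 352° = -3.90, north 28 cos 352° = 27.73
Leg 2 (254°, 31 mi): east 31 sin 254° = -29.80, north 31 cos 254° = -8.54
Leg 3 (149°, 32 mi): east 32 sin 149° = 16.48, north 32 cos 149° = -27.43
Current position: (-17.21, -8.25). Target: (0, 13). Remaining: Δeast = 17.21, Δnorth = 21.25.
Bearing = atan2(17.21, 21.25) mod 360° = 39.02°; distance = √((17.21)² + (21.25)²) = 27.345 mi.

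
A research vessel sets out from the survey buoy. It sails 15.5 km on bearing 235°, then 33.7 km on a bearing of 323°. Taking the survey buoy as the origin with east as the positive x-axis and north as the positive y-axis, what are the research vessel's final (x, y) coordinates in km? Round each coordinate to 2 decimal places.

Leg 1 (235°, 15.5 km): east 15.5 sin 235° = -12.70, north 15.5 cos 235° = -8.89
Leg 2 (323°, 33.7 km): east 33.7 sin 323° = -20.28, north 33.7 cos 323° = 26.91
Summing: -32.98 km east, 18.02 km north → (-32.98, 18.02).

(-32.98, 18.02)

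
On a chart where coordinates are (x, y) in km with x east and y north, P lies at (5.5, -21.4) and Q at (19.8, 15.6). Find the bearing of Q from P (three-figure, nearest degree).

021°

Δeast = 19.8 − 5.5 = 14.30; Δnorth = 15.6 − -21.4 = 37.00.
Bearing = atan2(Δeast, Δnorth) mod 360° = 21.13° ≈ 021°.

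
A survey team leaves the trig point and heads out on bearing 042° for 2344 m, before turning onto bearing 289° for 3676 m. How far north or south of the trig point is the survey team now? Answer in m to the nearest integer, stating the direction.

Leg 1 (042°, 2344 m): east 2344 sin 42° = 1568.44, north 2344 cos 42° = 1741.93
Leg 2 (289°, 3676 m): east 3676 sin 289° = -3475.73, north 3676 cos 289° = 1196.79
Net north component: 2938.72 m.

2939 m north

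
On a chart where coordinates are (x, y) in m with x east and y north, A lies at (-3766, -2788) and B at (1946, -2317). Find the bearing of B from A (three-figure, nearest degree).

Δeast = 1946 − -3766 = 5712.00; Δnorth = -2317 − -2788 = 471.00.
Bearing = atan2(Δeast, Δnorth) mod 360° = 85.29° ≈ 085°.

085°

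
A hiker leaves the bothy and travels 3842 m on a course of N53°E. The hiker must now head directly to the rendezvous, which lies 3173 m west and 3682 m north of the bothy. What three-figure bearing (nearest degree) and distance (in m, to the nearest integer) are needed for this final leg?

Leg 1 (N53°E, 3842 m): east 3842 sin 53° = 3068.36, north 3842 cos 53° = 2312.17
Current position: (3068.36, 2312.17). Target: (-3173, 3682). Remaining: Δeast = -6241.36, Δnorth = 1369.83.
Bearing = atan2(-6241.36, 1369.83) mod 360° = 282.38°; distance = √((-6241.36)² + (1369.83)²) = 6389.912 m.

282°, 6390 m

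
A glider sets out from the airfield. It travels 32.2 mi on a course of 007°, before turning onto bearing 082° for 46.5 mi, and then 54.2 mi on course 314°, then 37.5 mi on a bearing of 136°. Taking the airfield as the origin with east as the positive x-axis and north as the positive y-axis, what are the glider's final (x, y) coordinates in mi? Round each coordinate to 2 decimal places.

(37.03, 49.11)

Leg 1 (007°, 32.2 mi): east 32.2 sin 7° = 3.92, north 32.2 cos 7° = 31.96
Leg 2 (082°, 46.5 mi): east 46.5 sin 82° = 46.05, north 46.5 cos 82° = 6.47
Leg 3 (314°, 54.2 mi): east 54.2 sin 314° = -38.99, north 54.2 cos 314° = 37.65
Leg 4 (136°, 37.5 mi): east 37.5 sin 136° = 26.05, north 37.5 cos 136° = -26.98
Summing: 37.03 mi east, 49.11 mi north → (37.03, 49.11).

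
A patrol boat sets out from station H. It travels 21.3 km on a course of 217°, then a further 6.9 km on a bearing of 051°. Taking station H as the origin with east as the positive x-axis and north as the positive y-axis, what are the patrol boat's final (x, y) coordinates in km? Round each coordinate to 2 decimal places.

Leg 1 (217°, 21.3 km): east 21.3 sin 217° = -12.82, north 21.3 cos 217° = -17.01
Leg 2 (051°, 6.9 km): east 6.9 sin 51° = 5.36, north 6.9 cos 51° = 4.34
Summing: -7.46 km east, -12.67 km north → (-7.46, -12.67).

(-7.46, -12.67)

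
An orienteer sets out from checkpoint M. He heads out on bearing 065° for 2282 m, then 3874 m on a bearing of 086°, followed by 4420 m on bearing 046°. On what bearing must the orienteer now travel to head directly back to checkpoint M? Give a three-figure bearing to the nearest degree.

245°

Leg 1 (065°, 2282 m): east 2282 sin 65° = 2068.19, north 2282 cos 65° = 964.41
Leg 2 (086°, 3874 m): east 3874 sin 86° = 3864.56, north 3874 cos 86° = 270.24
Leg 3 (046°, 4420 m): east 4420 sin 46° = 3179.48, north 4420 cos 46° = 3070.39
Net displacement: 9112.24 east, 4305.04 north. Direction back to start is (-9112.24, -4305.04): bearing = atan2(-9112.24, -4305.04) mod 360° = 244.71° ≈ 245°.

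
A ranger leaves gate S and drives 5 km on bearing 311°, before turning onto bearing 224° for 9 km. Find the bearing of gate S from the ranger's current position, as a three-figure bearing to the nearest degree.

072°

Leg 1 (311°, 5 km): east 5 sin 311° = -3.77, north 5 cos 311° = 3.28
Leg 2 (224°, 9 km): east 9 sin 224° = -6.25, north 9 cos 224° = -6.47
Net displacement: -10.03 east, -3.19 north. Direction back to start is (10.03, 3.19): bearing = atan2(10.03, 3.19) mod 360° = 72.33° ≈ 072°.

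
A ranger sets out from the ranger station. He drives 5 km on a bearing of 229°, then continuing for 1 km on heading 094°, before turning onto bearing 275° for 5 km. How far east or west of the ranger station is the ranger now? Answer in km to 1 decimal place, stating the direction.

Leg 1 (229°, 5 km): east 5 sin 229° = -3.77, north 5 cos 229° = -3.28
Leg 2 (094°, 1 km): east 1 sin 94° = 1.00, north 1 cos 94° = -0.07
Leg 3 (275°, 5 km): east 5 sin 275° = -4.98, north 5 cos 275° = 0.44
Net east component: -7.76 km.

7.8 km west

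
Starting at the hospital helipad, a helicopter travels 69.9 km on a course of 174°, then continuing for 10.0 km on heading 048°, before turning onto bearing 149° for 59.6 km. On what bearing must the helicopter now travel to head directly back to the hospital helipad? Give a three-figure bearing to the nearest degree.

338°

Leg 1 (174°, 69.9 km): east 69.9 sin 174° = 7.31, north 69.9 cos 174° = -69.52
Leg 2 (048°, 10.0 km): east 10.0 sin 48° = 7.43, north 10.0 cos 48° = 6.69
Leg 3 (149°, 59.6 km): east 59.6 sin 149° = 30.70, north 59.6 cos 149° = -51.09
Net displacement: 45.43 east, -113.91 north. Direction back to start is (-45.43, 113.91): bearing = atan2(-45.43, 113.91) mod 360° = 338.26° ≈ 338°.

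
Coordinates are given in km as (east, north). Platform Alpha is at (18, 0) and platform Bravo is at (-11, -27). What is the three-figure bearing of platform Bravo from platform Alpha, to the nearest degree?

227°

Δeast = -11 − 18 = -29.00; Δnorth = -27 − 0 = -27.00.
Bearing = atan2(Δeast, Δnorth) mod 360° = 227.05° ≈ 227°.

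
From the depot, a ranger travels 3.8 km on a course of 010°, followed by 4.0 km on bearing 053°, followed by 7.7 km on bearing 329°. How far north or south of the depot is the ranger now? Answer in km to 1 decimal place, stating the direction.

Leg 1 (010°, 3.8 km): east 3.8 sin 10° = 0.66, north 3.8 cos 10° = 3.74
Leg 2 (053°, 4.0 km): east 4.0 sin 53° = 3.19, north 4.0 cos 53° = 2.41
Leg 3 (329°, 7.7 km): east 7.7 sin 329° = -3.97, north 7.7 cos 329° = 6.60
Net north component: 12.75 km.

12.7 km north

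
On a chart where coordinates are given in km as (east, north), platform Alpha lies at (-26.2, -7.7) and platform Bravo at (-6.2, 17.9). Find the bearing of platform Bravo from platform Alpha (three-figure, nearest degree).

038°

Δeast = -6.2 − -26.2 = 20.00; Δnorth = 17.9 − -7.7 = 25.60.
Bearing = atan2(Δeast, Δnorth) mod 360° = 38.00° ≈ 038°.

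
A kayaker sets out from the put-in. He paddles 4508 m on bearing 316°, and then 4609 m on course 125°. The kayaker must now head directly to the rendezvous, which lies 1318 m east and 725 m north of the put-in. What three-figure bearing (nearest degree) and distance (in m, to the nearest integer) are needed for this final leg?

079°, 686 m

Leg 1 (316°, 4508 m): east 4508 sin 316° = -3131.52, north 4508 cos 316° = 3242.78
Leg 2 (125°, 4609 m): east 4609 sin 125° = 3775.47, north 4609 cos 125° = -2643.61
Current position: (643.95, 599.17). Target: (1318, 725). Remaining: Δeast = 674.05, Δnorth = 125.83.
Bearing = atan2(674.05, 125.83) mod 360° = 79.43°; distance = √((674.05)² + (125.83)²) = 685.692 m.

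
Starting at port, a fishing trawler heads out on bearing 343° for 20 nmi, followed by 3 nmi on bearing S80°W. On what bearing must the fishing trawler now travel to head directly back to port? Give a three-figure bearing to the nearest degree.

155°

Leg 1 (343°, 20 nmi): east 20 sin 343° = -5.85, north 20 cos 343° = 19.13
Leg 2 (S80°W, 3 nmi): east 3 sin 260° = -2.95, north 3 cos 260° = -0.52
Net displacement: -8.80 east, 18.61 north. Direction back to start is (8.80, -18.61): bearing = atan2(8.80, -18.61) mod 360° = 154.68° ≈ 155°.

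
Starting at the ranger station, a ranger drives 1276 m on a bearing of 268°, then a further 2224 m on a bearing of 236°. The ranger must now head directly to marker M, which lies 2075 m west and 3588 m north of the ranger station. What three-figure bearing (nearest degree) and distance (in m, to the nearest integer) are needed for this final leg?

012°, 4987 m

Leg 1 (268°, 1276 m): east 1276 sin 268° = -1275.22, north 1276 cos 268° = -44.53
Leg 2 (236°, 2224 m): east 2224 sin 236° = -1843.78, north 2224 cos 236° = -1243.65
Current position: (-3119.00, -1288.18). Target: (-2075, 3588). Remaining: Δeast = 1044.00, Δnorth = 4876.18.
Bearing = atan2(1044.00, 4876.18) mod 360° = 12.08°; distance = √((1044.00)² + (4876.18)²) = 4986.686 m.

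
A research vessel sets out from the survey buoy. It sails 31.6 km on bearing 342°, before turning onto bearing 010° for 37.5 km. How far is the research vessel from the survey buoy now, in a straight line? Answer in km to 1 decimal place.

Leg 1 (342°, 31.6 km): east 31.6 sin 342° = -9.76, north 31.6 cos 342° = 30.05
Leg 2 (010°, 37.5 km): east 37.5 sin 10° = 6.51, north 37.5 cos 10° = 36.93
Net: -3.25 east, 66.98 north. Distance = √((-3.25)² + (66.98)²) = 67.063 km.

67.1 km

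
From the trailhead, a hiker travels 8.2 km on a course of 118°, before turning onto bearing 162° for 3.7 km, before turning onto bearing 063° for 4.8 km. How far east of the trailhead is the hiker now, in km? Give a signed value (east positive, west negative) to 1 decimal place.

Leg 1 (118°, 8.2 km): east 8.2 sin 118° = 7.24, north 8.2 cos 118° = -3.85
Leg 2 (162°, 3.7 km): east 3.7 sin 162° = 1.14, north 3.7 cos 162° = -3.52
Leg 3 (063°, 4.8 km): east 4.8 sin 63° = 4.28, north 4.8 cos 63° = 2.18
Net east component: 12.66 km.

12.7 km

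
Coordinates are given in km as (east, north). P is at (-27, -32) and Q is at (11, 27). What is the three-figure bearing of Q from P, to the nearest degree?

033°

Δeast = 11 − -27 = 38.00; Δnorth = 27 − -32 = 59.00.
Bearing = atan2(Δeast, Δnorth) mod 360° = 32.78° ≈ 033°.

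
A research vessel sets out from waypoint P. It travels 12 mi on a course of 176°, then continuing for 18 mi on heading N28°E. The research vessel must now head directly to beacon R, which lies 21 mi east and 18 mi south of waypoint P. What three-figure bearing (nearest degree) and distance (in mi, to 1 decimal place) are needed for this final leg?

152°, 24.9 mi

Leg 1 (176°, 12 mi): east 12 sin 176° = 0.84, north 12 cos 176° = -11.97
Leg 2 (N28°E, 18 mi): east 18 sin 28° = 8.45, north 18 cos 28° = 15.89
Current position: (9.29, 3.92). Target: (21, -18). Remaining: Δeast = 11.71, Δnorth = -21.92.
Bearing = atan2(11.71, -21.92) mod 360° = 151.89°; distance = √((11.71)² + (-21.92)²) = 24.855 mi.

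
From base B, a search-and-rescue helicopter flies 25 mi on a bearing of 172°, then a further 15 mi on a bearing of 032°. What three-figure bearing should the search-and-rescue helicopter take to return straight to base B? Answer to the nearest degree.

316°

Leg 1 (172°, 25 mi): east 25 sin 172° = 3.48, north 25 cos 172° = -24.76
Leg 2 (032°, 15 mi): east 15 sin 32° = 7.95, north 15 cos 32° = 12.72
Net displacement: 11.43 east, -12.04 north. Direction back to start is (-11.43, 12.04): bearing = atan2(-11.43, 12.04) mod 360° = 316.48° ≈ 316°.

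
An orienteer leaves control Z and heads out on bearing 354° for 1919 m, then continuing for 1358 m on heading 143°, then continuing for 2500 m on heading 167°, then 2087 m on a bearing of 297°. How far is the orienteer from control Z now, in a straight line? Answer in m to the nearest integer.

951 m

Leg 1 (354°, 1919 m): east 1919 sin 354° = -200.59, north 1919 cos 354° = 1908.49
Leg 2 (143°, 1358 m): east 1358 sin 143° = 817.26, north 1358 cos 143° = -1084.55
Leg 3 (167°, 2500 m): east 2500 sin 167° = 562.38, north 2500 cos 167° = -2435.93
Leg 4 (297°, 2087 m): east 2087 sin 297° = -1859.53, north 2087 cos 297° = 947.48
Net: -680.48 east, -664.51 north. Distance = √((-680.48)² + (-664.51)²) = 951.115 m.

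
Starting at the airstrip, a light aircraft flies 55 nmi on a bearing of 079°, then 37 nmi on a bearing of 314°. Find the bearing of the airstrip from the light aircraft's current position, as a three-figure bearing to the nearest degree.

217°

Leg 1 (079°, 55 nmi): east 55 sin 79° = 53.99, north 55 cos 79° = 10.49
Leg 2 (314°, 37 nmi): east 37 sin 314° = -26.62, north 37 cos 314° = 25.70
Net displacement: 27.37 east, 36.20 north. Direction back to start is (-27.37, -36.20): bearing = atan2(-27.37, -36.20) mod 360° = 217.10° ≈ 217°.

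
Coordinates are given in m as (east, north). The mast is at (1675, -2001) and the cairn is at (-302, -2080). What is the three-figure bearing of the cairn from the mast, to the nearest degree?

268°

Δeast = -302 − 1675 = -1977.00; Δnorth = -2080 − -2001 = -79.00.
Bearing = atan2(Δeast, Δnorth) mod 360° = 267.71° ≈ 268°.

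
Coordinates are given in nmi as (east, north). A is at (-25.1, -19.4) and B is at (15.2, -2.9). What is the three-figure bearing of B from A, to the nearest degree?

068°

Δeast = 15.2 − -25.1 = 40.30; Δnorth = -2.9 − -19.4 = 16.50.
Bearing = atan2(Δeast, Δnorth) mod 360° = 67.73° ≈ 068°.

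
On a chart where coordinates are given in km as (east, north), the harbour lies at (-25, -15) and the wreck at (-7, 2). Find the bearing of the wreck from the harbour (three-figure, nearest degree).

Δeast = -7 − -25 = 18.00; Δnorth = 2 − -15 = 17.00.
Bearing = atan2(Δeast, Δnorth) mod 360° = 46.64° ≈ 047°.

047°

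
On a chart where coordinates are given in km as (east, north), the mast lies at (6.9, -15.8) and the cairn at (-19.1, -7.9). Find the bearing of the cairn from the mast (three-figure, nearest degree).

287°

Δeast = -19.1 − 6.9 = -26.00; Δnorth = -7.9 − -15.8 = 7.90.
Bearing = atan2(Δeast, Δnorth) mod 360° = 286.90° ≈ 287°.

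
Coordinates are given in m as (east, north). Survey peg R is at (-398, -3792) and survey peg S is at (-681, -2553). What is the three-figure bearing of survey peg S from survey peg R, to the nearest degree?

Δeast = -681 − -398 = -283.00; Δnorth = -2553 − -3792 = 1239.00.
Bearing = atan2(Δeast, Δnorth) mod 360° = 347.13° ≈ 347°.

347°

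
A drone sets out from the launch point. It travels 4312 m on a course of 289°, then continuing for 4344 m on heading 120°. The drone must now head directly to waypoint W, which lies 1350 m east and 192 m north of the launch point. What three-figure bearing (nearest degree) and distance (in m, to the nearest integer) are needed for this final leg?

Leg 1 (289°, 4312 m): east 4312 sin 289° = -4077.08, north 4312 cos 289° = 1403.85
Leg 2 (120°, 4344 m): east 4344 sin 120° = 3762.01, north 4344 cos 120° = -2172.00
Current position: (-315.06, -768.15). Target: (1350, 192). Remaining: Δeast = 1665.06, Δnorth = 960.15.
Bearing = atan2(1665.06, 960.15) mod 360° = 60.03°; distance = √((1665.06)² + (960.15)²) = 1922.061 m.

060°, 1922 m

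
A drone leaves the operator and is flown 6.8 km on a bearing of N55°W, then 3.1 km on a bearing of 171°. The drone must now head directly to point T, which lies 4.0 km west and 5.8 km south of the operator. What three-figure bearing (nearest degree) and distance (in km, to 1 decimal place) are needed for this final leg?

Leg 1 (N55°W, 6.8 km): east 6.8 sin 305° = -5.57, north 6.8 cos 305° = 3.90
Leg 2 (171°, 3.1 km): east 3.1 sin 171° = 0.48, north 3.1 cos 171° = -3.06
Current position: (-5.09, 0.84). Target: (-4.0, -5.8). Remaining: Δeast = 1.09, Δnorth = -6.64.
Bearing = atan2(1.09, -6.64) mod 360° = 170.72°; distance = √((1.09)² + (-6.64)²) = 6.727 km.

171°, 6.7 km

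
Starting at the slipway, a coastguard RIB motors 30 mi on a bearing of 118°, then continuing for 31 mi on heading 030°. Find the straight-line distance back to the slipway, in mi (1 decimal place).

Leg 1 (118°, 30 mi): east 30 sin 118° = 26.49, north 30 cos 118° = -14.08
Leg 2 (030°, 31 mi): east 31 sin 30° = 15.50, north 31 cos 30° = 26.85
Net: 41.99 east, 12.76 north. Distance = √((41.99)² + (12.76)²) = 43.885 mi.

43.9 mi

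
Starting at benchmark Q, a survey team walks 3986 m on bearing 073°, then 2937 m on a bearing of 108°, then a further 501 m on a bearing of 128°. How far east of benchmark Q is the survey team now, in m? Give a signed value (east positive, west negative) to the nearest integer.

7000 m

Leg 1 (073°, 3986 m): east 3986 sin 73° = 3811.83, north 3986 cos 73° = 1165.39
Leg 2 (108°, 2937 m): east 2937 sin 108° = 2793.25, north 2937 cos 108° = -907.58
Leg 3 (128°, 501 m): east 501 sin 128° = 394.79, north 501 cos 128° = -308.45
Net east component: 6999.88 m.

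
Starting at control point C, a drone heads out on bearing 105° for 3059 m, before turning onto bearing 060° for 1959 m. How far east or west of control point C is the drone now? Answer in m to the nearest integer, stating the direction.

4651 m east

Leg 1 (105°, 3059 m): east 3059 sin 105° = 2954.77, north 3059 cos 105° = -791.73
Leg 2 (060°, 1959 m): east 1959 sin 60° = 1696.54, north 1959 cos 60° = 979.50
Net east component: 4651.31 m.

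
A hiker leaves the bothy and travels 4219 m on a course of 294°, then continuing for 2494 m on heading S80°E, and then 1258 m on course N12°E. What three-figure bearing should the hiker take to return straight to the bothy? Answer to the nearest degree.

Leg 1 (294°, 4219 m): east 4219 sin 294° = -3854.25, north 4219 cos 294° = 1716.02
Leg 2 (S80°E, 2494 m): east 2494 sin 100° = 2456.11, north 2494 cos 100° = -433.08
Leg 3 (N12°E, 1258 m): east 1258 sin 12° = 261.55, north 1258 cos 12° = 1230.51
Net displacement: -1136.58 east, 2513.45 north. Direction back to start is (1136.58, -2513.45): bearing = atan2(1136.58, -2513.45) mod 360° = 155.67° ≈ 156°.

156°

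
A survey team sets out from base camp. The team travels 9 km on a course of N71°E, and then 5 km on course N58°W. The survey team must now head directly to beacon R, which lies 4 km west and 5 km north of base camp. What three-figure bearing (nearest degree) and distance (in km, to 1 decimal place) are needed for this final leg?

Leg 1 (N71°E, 9 km): east 9 sin 71° = 8.51, north 9 cos 71° = 2.93
Leg 2 (N58°W, 5 km): east 5 sin 302° = -4.24, north 5 cos 302° = 2.65
Current position: (4.27, 5.58). Target: (-4, 5). Remaining: Δeast = -8.27, Δnorth = -0.58.
Bearing = atan2(-8.27, -0.58) mod 360° = 265.99°; distance = √((-8.27)² + (-0.58)²) = 8.290 km.

266°, 8.3 km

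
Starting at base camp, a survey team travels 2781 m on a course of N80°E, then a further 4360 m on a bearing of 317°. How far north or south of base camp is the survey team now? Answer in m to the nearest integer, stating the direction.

Leg 1 (N80°E, 2781 m): east 2781 sin 80° = 2738.75, north 2781 cos 80° = 482.92
Leg 2 (317°, 4360 m): east 4360 sin 317° = -2973.51, north 4360 cos 317° = 3188.70
Net north component: 3671.62 m.

3672 m north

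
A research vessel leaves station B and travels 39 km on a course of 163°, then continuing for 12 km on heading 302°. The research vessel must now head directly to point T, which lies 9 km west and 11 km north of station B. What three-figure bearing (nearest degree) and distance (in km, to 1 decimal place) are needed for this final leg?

346°, 43.2 km

Leg 1 (163°, 39 km): east 39 sin 163° = 11.40, north 39 cos 163° = -37.30
Leg 2 (302°, 12 km): east 12 sin 302° = -10.18, north 12 cos 302° = 6.36
Current position: (1.23, -30.94). Target: (-9, 11). Remaining: Δeast = -10.23, Δnorth = 41.94.
Bearing = atan2(-10.23, 41.94) mod 360° = 346.30°; distance = √((-10.23)² + (41.94)²) = 43.166 km.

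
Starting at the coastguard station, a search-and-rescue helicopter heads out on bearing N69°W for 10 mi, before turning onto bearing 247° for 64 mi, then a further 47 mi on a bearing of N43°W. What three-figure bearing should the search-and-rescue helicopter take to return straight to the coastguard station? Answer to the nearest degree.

097°

Leg 1 (N69°W, 10 mi): east 10 sin 291° = -9.34, north 10 cos 291° = 3.58
Leg 2 (247°, 64 mi): east 64 sin 247° = -58.91, north 64 cos 247° = -25.01
Leg 3 (N43°W, 47 mi): east 47 sin 317° = -32.05, north 47 cos 317° = 34.37
Net displacement: -100.30 east, 12.95 north. Direction back to start is (100.30, -12.95): bearing = atan2(100.30, -12.95) mod 360° = 97.36° ≈ 097°.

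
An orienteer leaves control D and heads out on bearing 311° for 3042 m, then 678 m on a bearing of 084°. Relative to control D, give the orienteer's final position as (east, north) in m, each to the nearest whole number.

(-1622, 2067)

Leg 1 (311°, 3042 m): east 3042 sin 311° = -2295.83, north 3042 cos 311° = 1995.73
Leg 2 (084°, 678 m): east 678 sin 84° = 674.29, north 678 cos 84° = 70.87
Summing: -1621.54 m east, 2066.60 m north → (-1622, 2067).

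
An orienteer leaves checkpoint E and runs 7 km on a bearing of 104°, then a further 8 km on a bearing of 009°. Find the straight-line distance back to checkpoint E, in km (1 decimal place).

10.2 km

Leg 1 (104°, 7 km): east 7 sin 104° = 6.79, north 7 cos 104° = -1.69
Leg 2 (009°, 8 km): east 8 sin 9° = 1.25, north 8 cos 9° = 7.90
Net: 8.04 east, 6.21 north. Distance = √((8.04)² + (6.21)²) = 10.161 km.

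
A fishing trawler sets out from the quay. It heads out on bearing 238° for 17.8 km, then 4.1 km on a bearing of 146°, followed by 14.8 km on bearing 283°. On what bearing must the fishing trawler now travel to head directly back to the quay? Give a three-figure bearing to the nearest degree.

071°

Leg 1 (238°, 17.8 km): east 17.8 sin 238° = -15.10, north 17.8 cos 238° = -9.43
Leg 2 (146°, 4.1 km): east 4.1 sin 146° = 2.29, north 4.1 cos 146° = -3.40
Leg 3 (283°, 14.8 km): east 14.8 sin 283° = -14.42, north 14.8 cos 283° = 3.33
Net displacement: -27.22 east, -9.50 north. Direction back to start is (27.22, 9.50): bearing = atan2(27.22, 9.50) mod 360° = 70.76° ≈ 071°.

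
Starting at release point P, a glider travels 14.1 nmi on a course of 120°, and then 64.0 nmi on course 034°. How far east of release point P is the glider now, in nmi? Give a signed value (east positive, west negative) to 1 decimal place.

Leg 1 (120°, 14.1 nmi): east 14.1 sin 120° = 12.21, north 14.1 cos 120° = -7.05
Leg 2 (034°, 64.0 nmi): east 64.0 sin 34° = 35.79, north 64.0 cos 34° = 53.06
Net east component: 48.00 nmi.

48.0 nmi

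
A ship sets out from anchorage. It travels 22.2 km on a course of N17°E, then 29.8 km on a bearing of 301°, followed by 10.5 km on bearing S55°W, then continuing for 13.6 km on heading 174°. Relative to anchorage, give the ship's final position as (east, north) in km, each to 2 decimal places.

(-26.23, 17.03)

Leg 1 (N17°E, 22.2 km): east 22.2 sin 17° = 6.49, north 22.2 cos 17° = 21.23
Leg 2 (301°, 29.8 km): east 29.8 sin 301° = -25.54, north 29.8 cos 301° = 15.35
Leg 3 (S55°W, 10.5 km): east 10.5 sin 235° = -8.60, north 10.5 cos 235° = -6.02
Leg 4 (174°, 13.6 km): east 13.6 sin 174° = 1.42, north 13.6 cos 174° = -13.53
Summing: -26.23 km east, 17.03 km north → (-26.23, 17.03).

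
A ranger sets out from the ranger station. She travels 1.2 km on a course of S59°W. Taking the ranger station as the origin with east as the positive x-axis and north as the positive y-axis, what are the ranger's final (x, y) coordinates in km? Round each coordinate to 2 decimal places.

(-1.03, -0.62)

Leg 1 (S59°W, 1.2 km): east 1.2 sin 239° = -1.03, north 1.2 cos 239° = -0.62
Summing: -1.03 km east, -0.62 km north → (-1.03, -0.62).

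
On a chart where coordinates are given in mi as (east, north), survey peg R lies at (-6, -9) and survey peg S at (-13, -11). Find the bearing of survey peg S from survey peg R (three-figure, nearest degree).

254°

Δeast = -13 − -6 = -7.00; Δnorth = -11 − -9 = -2.00.
Bearing = atan2(Δeast, Δnorth) mod 360° = 254.05° ≈ 254°.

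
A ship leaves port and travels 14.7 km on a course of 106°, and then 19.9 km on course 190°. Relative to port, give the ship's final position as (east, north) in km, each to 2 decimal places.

(10.67, -23.65)

Leg 1 (106°, 14.7 km): east 14.7 sin 106° = 14.13, north 14.7 cos 106° = -4.05
Leg 2 (190°, 19.9 km): east 19.9 sin 190° = -3.46, north 19.9 cos 190° = -19.60
Summing: 10.67 km east, -23.65 km north → (10.67, -23.65).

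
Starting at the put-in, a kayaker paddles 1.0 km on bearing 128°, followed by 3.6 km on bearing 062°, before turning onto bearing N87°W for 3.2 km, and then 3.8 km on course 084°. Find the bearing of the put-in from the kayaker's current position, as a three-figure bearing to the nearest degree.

Leg 1 (128°, 1.0 km): east 1.0 sin 128° = 0.79, north 1.0 cos 128° = -0.62
Leg 2 (062°, 3.6 km): east 3.6 sin 62° = 3.18, north 3.6 cos 62° = 1.69
Leg 3 (N87°W, 3.2 km): east 3.2 sin 273° = -3.20, north 3.2 cos 273° = 0.17
Leg 4 (084°, 3.8 km): east 3.8 sin 84° = 3.78, north 3.8 cos 84° = 0.40
Net displacement: 4.55 east, 1.64 north. Direction back to start is (-4.55, -1.64): bearing = atan2(-4.55, -1.64) mod 360° = 250.19° ≈ 250°.

250°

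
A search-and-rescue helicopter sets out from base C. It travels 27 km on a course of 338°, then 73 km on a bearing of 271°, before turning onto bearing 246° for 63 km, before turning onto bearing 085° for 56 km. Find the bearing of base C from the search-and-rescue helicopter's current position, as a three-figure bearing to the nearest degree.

Leg 1 (338°, 27 km): east 27 sin 338° = -10.11, north 27 cos 338° = 25.03
Leg 2 (271°, 73 km): east 73 sin 271° = -72.99, north 73 cos 271° = 1.27
Leg 3 (246°, 63 km): east 63 sin 246° = -57.55, north 63 cos 246° = -25.62
Leg 4 (085°, 56 km): east 56 sin 85° = 55.79, north 56 cos 85° = 4.88
Net displacement: -84.87 east, 5.56 north. Direction back to start is (84.87, -5.56): bearing = atan2(84.87, -5.56) mod 360° = 93.75° ≈ 094°.

094°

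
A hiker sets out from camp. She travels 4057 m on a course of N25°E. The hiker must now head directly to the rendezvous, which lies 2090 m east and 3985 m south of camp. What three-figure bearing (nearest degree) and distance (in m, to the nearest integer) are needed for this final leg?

Leg 1 (N25°E, 4057 m): east 4057 sin 25° = 1714.56, north 4057 cos 25° = 3676.89
Current position: (1714.56, 3676.89). Target: (2090, -3985). Remaining: Δeast = 375.44, Δnorth = -7661.89.
Bearing = atan2(375.44, -7661.89) mod 360° = 177.19°; distance = √((375.44)² + (-7661.89)²) = 7671.084 m.

177°, 7671 m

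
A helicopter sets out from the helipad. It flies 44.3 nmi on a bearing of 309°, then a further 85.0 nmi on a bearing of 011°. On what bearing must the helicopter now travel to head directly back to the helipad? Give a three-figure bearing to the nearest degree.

171°

Leg 1 (309°, 44.3 nmi): east 44.3 sin 309° = -34.43, north 44.3 cos 309° = 27.88
Leg 2 (011°, 85.0 nmi): east 85.0 sin 11° = 16.22, north 85.0 cos 11° = 83.44
Net displacement: -18.21 east, 111.32 north. Direction back to start is (18.21, -111.32): bearing = atan2(18.21, -111.32) mod 360° = 170.71° ≈ 171°.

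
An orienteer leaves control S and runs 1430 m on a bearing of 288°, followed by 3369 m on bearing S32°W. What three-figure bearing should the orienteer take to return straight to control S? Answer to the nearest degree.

052°

Leg 1 (288°, 1430 m): east 1430 sin 288° = -1360.01, north 1430 cos 288° = 441.89
Leg 2 (S32°W, 3369 m): east 3369 sin 212° = -1785.30, north 3369 cos 212° = -2857.07
Net displacement: -3145.31 east, -2415.18 north. Direction back to start is (3145.31, 2415.18): bearing = atan2(3145.31, 2415.18) mod 360° = 52.48° ≈ 052°.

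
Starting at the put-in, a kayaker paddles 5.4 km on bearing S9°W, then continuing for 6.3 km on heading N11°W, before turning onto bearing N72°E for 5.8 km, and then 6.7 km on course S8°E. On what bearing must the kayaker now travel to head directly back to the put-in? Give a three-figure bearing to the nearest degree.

312°

Leg 1 (S9°W, 5.4 km): east 5.4 sin 189° = -0.84, north 5.4 cos 189° = -5.33
Leg 2 (N11°W, 6.3 km): east 6.3 sin 349° = -1.20, north 6.3 cos 349° = 6.18
Leg 3 (N72°E, 5.8 km): east 5.8 sin 72° = 5.52, north 5.8 cos 72° = 1.79
Leg 4 (S8°E, 6.7 km): east 6.7 sin 172° = 0.93, north 6.7 cos 172° = -6.63
Net displacement: 4.40 east, -3.99 north. Direction back to start is (-4.40, 3.99): bearing = atan2(-4.40, 3.99) mod 360° = 312.20° ≈ 312°.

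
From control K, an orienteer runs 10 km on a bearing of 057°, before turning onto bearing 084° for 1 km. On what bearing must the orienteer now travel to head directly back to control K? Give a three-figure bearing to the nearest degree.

Leg 1 (057°, 10 km): east 10 sin 57° = 8.39, north 10 cos 57° = 5.45
Leg 2 (084°, 1 km): east 1 sin 84° = 0.99, north 1 cos 84° = 0.10
Net displacement: 9.38 east, 5.55 north. Direction back to start is (-9.38, -5.55): bearing = atan2(-9.38, -5.55) mod 360° = 239.39° ≈ 239°.

239°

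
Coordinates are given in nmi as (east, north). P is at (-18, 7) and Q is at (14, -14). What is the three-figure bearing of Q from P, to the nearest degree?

123°

Δeast = 14 − -18 = 32.00; Δnorth = -14 − 7 = -21.00.
Bearing = atan2(Δeast, Δnorth) mod 360° = 123.27° ≈ 123°.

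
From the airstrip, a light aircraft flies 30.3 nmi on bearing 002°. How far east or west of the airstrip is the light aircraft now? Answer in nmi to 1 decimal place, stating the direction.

1.1 nmi east

Leg 1 (002°, 30.3 nmi): east 30.3 sin 2° = 1.06, north 30.3 cos 2° = 30.28
Net east component: 1.06 nmi.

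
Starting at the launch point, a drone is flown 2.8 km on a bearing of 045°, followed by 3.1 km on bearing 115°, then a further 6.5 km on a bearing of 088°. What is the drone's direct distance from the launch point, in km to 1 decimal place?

11.3 km

Leg 1 (045°, 2.8 km): east 2.8 sin 45° = 1.98, north 2.8 cos 45° = 1.98
Leg 2 (115°, 3.1 km): east 3.1 sin 115° = 2.81, north 3.1 cos 115° = -1.31
Leg 3 (088°, 6.5 km): east 6.5 sin 88° = 6.50, north 6.5 cos 88° = 0.23
Net: 11.29 east, 0.90 north. Distance = √((11.29)² + (0.90)²) = 11.321 km.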